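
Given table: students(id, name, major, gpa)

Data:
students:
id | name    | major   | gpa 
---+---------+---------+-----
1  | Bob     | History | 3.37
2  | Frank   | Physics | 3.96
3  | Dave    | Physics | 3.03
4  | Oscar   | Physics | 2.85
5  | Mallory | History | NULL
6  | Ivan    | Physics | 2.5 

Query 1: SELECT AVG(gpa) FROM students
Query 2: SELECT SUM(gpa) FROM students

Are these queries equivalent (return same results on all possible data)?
No, not equivalent

Query 1 returns: [(3.1420000000000003,)]
Query 2 returns: [(15.71,)]

Reason: AVG vs SUM give different aggregate values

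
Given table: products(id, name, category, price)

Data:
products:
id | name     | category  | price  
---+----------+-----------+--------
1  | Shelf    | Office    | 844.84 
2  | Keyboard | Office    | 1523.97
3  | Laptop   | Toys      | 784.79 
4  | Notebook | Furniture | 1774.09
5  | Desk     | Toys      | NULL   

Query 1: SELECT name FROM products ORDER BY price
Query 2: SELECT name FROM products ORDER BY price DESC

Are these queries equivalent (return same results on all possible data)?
No, not equivalent

Query 1 returns: [('Desk',), ('Laptop',), ('Shelf',), ('Keyboard',), ('Notebook',)]
Query 2 returns: [('Notebook',), ('Keyboard',), ('Shelf',), ('Laptop',), ('Desk',)]

Reason: ASC vs DESC gives opposite ordering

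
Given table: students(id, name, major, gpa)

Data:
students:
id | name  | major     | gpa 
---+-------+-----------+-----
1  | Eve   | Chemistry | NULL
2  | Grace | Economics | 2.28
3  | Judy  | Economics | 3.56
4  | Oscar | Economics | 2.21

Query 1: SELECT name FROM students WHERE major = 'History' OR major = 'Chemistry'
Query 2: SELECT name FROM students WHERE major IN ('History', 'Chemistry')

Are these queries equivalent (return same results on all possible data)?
Yes, equivalent

Both queries return: [('Eve',)]

Reason: OR vs IN are equivalent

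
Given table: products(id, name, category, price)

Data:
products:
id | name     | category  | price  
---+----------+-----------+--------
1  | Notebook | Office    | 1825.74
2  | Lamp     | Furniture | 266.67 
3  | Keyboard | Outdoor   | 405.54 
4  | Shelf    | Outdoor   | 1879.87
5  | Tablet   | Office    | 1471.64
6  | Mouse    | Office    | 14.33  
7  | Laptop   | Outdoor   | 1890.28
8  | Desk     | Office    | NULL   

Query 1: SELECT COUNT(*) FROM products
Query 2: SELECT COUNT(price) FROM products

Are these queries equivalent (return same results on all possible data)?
No, not equivalent

Query 1 returns: [(8,)]
Query 2 returns: [(7,)]

Reason: COUNT(*) includes NULLs, COUNT(column) excludes them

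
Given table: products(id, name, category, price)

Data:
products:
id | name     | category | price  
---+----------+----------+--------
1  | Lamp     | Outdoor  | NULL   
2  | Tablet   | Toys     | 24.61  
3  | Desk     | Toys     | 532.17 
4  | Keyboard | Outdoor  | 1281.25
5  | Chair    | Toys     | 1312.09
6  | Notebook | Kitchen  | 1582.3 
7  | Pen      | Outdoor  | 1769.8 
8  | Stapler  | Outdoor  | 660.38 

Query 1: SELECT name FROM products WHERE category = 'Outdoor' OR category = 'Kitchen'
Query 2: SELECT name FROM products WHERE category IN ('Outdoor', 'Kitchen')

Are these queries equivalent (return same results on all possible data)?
Yes, equivalent

Both queries return: [('Keyboard',), ('Lamp',), ('Notebook',), ('Pen',), ('Stapler',)]

Reason: OR vs IN are equivalent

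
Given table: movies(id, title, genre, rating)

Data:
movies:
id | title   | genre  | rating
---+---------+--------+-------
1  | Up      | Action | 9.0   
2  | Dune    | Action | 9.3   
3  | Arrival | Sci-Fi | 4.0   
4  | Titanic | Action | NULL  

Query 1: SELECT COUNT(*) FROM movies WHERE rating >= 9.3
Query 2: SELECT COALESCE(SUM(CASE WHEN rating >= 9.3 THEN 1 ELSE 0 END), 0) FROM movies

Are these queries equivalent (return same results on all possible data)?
Yes, equivalent

Both queries return: [(1,)]

Reason: COUNT with WHERE vs conditional SUM (COALESCE handles empty-table NULL)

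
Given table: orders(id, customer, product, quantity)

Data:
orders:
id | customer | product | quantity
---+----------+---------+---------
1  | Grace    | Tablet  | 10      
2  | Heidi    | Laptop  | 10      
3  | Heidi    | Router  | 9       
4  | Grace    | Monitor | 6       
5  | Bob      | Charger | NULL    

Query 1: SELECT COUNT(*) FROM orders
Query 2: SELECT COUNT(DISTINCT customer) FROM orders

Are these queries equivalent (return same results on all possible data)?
No, not equivalent

Query 1 returns: [(5,)]
Query 2 returns: [(3,)]

Reason: COUNT(*) counts rows, COUNT(DISTINCT customer) counts unique customers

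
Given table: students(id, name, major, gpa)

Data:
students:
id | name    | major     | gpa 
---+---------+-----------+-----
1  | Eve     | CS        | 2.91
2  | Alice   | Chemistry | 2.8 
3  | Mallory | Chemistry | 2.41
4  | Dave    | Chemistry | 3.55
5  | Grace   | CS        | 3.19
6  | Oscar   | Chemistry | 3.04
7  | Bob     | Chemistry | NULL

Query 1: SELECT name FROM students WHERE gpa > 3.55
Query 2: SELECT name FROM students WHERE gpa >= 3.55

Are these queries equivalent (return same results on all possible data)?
No, not equivalent

Query 1 returns: []
Query 2 returns: [('Dave',)]

Reason: > vs >= gives different results when gpa = 3.55 exists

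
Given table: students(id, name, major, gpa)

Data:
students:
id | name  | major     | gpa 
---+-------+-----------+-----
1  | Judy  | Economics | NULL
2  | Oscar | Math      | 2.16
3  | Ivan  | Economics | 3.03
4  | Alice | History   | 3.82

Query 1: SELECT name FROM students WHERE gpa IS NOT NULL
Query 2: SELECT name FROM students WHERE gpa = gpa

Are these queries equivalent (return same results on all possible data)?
Yes, equivalent

Both queries return: [('Alice',), ('Ivan',), ('Oscar',)]

Reason: IS NOT NULL vs self-equality (both exclude NULLs)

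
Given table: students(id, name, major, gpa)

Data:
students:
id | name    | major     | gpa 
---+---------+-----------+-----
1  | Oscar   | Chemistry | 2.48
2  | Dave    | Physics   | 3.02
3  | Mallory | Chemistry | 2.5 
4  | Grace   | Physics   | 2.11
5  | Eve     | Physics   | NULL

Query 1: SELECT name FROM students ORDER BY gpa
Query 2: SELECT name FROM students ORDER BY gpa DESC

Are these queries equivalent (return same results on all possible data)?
No, not equivalent

Query 1 returns: [('Eve',), ('Grace',), ('Oscar',), ('Mallory',), ('Dave',)]
Query 2 returns: [('Dave',), ('Mallory',), ('Oscar',), ('Grace',), ('Eve',)]

Reason: ASC vs DESC gives opposite ordering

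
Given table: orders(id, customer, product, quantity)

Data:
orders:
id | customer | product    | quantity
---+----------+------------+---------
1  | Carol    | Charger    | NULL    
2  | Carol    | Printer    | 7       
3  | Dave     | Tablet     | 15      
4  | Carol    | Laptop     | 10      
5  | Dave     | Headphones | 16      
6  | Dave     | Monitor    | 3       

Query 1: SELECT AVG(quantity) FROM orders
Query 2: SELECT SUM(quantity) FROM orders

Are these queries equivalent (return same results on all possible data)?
No, not equivalent

Query 1 returns: [(10.2,)]
Query 2 returns: [(51,)]

Reason: AVG vs SUM give different aggregate values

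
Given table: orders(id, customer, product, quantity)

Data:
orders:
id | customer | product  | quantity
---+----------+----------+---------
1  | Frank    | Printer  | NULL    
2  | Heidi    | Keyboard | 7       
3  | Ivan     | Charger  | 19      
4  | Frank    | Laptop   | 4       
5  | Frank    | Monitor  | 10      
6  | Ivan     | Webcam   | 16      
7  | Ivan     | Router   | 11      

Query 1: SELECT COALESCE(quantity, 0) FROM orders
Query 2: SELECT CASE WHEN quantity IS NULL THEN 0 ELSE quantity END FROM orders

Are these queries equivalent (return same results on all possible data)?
Yes, equivalent

Both queries return: [(0,), (4,), (7,), (10,), (11,), (16,), (19,)]

Reason: COALESCE vs CASE for NULL handling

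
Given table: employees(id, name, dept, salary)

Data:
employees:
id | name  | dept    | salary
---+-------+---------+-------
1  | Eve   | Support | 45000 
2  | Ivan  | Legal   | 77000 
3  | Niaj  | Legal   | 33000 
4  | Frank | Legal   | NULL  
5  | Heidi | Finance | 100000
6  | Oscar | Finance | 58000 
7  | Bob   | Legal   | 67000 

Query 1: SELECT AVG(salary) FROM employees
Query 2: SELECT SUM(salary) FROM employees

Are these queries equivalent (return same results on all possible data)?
No, not equivalent

Query 1 returns: [(63333.333333333336,)]
Query 2 returns: [(380000,)]

Reason: AVG vs SUM give different aggregate values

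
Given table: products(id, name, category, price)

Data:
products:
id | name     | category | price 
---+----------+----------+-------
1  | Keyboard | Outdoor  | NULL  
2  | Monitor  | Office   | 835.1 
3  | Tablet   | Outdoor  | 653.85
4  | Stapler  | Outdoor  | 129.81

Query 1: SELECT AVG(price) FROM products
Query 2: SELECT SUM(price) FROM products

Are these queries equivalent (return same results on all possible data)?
No, not equivalent

Query 1 returns: [(539.5866666666667,)]
Query 2 returns: [(1618.76,)]

Reason: AVG vs SUM give different aggregate values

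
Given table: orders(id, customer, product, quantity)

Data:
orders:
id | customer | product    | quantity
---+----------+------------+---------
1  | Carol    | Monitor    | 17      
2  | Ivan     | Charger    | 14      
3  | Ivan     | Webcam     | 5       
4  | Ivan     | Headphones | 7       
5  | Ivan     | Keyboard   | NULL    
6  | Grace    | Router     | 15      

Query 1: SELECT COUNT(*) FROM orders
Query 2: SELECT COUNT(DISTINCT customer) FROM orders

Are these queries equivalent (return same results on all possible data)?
No, not equivalent

Query 1 returns: [(6,)]
Query 2 returns: [(3,)]

Reason: COUNT(*) counts rows, COUNT(DISTINCT customer) counts unique customers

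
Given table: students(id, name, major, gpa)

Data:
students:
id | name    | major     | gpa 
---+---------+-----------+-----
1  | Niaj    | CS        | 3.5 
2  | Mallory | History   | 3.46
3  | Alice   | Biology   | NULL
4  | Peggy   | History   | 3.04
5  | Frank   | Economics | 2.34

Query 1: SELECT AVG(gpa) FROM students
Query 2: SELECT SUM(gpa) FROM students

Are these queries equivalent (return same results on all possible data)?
No, not equivalent

Query 1 returns: [(3.085,)]
Query 2 returns: [(12.34,)]

Reason: AVG vs SUM give different aggregate values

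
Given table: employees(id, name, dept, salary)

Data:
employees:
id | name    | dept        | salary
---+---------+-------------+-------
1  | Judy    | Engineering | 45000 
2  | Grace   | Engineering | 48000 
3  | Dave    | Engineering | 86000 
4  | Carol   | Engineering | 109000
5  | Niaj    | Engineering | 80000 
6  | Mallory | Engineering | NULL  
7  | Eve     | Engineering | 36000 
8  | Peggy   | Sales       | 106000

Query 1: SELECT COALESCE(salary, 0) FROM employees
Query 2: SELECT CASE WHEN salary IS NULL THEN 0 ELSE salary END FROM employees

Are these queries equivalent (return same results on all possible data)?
Yes, equivalent

Both queries return: [(0,), (36000,), (45000,), (48000,), (80000,), (86000,), (106000,), (109000,)]

Reason: COALESCE vs CASE for NULL handling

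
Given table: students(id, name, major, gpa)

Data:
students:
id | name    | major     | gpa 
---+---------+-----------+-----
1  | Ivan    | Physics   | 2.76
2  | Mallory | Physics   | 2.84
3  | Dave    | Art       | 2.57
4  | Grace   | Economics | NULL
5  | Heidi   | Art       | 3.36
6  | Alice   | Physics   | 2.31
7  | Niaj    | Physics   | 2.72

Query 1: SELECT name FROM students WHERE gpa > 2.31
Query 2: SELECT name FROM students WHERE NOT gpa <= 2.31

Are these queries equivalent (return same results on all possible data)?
Yes, equivalent

Both queries return: [('Dave',), ('Heidi',), ('Ivan',), ('Mallory',), ('Niaj',)]

Reason: Both filter gpa > 2.31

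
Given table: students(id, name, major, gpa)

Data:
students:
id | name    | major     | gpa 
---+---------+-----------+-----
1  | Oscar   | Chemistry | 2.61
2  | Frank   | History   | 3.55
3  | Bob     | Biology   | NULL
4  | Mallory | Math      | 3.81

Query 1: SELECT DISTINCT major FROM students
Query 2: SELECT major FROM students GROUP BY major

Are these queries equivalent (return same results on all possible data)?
Yes, equivalent

Both queries return: [('Biology',), ('Chemistry',), ('History',), ('Math',)]

Reason: Both get unique majors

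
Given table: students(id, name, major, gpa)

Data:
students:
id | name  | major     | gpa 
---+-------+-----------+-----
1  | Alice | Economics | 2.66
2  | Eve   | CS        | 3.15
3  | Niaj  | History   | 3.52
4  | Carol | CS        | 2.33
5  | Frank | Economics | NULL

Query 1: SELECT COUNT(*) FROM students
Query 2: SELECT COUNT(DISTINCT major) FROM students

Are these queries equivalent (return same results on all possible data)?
No, not equivalent

Query 1 returns: [(5,)]
Query 2 returns: [(3,)]

Reason: COUNT(*) counts rows, COUNT(DISTINCT major) counts unique majors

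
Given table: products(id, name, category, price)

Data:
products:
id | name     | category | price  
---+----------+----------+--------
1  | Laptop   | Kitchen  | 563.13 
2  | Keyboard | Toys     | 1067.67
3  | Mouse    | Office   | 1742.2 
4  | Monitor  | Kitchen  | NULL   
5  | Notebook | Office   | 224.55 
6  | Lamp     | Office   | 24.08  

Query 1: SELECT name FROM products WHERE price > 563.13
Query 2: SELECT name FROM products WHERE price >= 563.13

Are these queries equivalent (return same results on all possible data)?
No, not equivalent

Query 1 returns: [('Keyboard',), ('Mouse',)]
Query 2 returns: [('Laptop',), ('Keyboard',), ('Mouse',)]

Reason: > vs >= gives different results when price = 563.13 exists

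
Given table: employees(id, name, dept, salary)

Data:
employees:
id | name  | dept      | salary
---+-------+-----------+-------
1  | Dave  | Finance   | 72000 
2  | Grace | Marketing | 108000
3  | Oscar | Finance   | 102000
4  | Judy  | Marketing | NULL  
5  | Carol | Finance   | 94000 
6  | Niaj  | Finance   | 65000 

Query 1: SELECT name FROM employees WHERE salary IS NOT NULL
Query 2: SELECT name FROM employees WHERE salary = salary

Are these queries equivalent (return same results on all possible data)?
Yes, equivalent

Both queries return: [('Carol',), ('Dave',), ('Grace',), ('Niaj',), ('Oscar',)]

Reason: IS NOT NULL vs self-equality (both exclude NULLs)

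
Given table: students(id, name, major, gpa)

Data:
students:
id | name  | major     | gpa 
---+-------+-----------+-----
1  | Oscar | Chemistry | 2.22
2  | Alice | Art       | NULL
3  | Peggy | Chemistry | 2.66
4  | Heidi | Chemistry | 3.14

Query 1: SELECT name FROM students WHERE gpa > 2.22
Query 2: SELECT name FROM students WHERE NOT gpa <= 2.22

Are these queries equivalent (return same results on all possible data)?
Yes, equivalent

Both queries return: [('Heidi',), ('Peggy',)]

Reason: Both filter gpa > 2.22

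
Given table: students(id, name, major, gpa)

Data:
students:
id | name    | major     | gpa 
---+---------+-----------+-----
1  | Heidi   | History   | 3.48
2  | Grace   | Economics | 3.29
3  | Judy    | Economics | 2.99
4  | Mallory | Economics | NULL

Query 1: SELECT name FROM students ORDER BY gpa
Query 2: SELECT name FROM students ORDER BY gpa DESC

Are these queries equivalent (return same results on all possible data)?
No, not equivalent

Query 1 returns: [('Mallory',), ('Judy',), ('Grace',), ('Heidi',)]
Query 2 returns: [('Heidi',), ('Grace',), ('Judy',), ('Mallory',)]

Reason: ASC vs DESC gives opposite ordering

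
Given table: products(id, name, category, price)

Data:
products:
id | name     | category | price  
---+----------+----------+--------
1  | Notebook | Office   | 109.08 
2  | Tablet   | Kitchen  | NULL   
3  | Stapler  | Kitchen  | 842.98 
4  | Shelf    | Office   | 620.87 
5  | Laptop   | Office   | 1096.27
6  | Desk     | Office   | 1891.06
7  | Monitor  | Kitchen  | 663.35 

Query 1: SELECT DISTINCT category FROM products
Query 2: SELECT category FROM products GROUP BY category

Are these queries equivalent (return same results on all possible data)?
Yes, equivalent

Both queries return: [('Kitchen',), ('Office',)]

Reason: Both get unique categorys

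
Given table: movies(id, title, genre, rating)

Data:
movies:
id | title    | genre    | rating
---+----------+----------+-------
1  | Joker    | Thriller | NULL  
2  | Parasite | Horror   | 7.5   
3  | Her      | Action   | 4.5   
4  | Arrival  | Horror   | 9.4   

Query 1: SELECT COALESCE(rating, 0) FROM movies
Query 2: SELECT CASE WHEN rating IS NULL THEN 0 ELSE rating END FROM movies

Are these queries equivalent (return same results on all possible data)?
Yes, equivalent

Both queries return: [(0,), (4.5,), (7.5,), (9.4,)]

Reason: COALESCE vs CASE for NULL handling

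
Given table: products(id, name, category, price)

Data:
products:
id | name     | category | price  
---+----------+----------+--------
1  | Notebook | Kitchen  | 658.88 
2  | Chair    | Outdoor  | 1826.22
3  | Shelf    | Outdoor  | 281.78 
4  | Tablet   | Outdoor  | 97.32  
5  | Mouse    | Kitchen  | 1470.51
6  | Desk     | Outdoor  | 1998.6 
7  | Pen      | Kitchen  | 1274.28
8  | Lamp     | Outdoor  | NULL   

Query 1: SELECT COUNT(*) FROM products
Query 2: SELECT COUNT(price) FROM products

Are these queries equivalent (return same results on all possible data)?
No, not equivalent

Query 1 returns: [(8,)]
Query 2 returns: [(7,)]

Reason: COUNT(*) includes NULLs, COUNT(column) excludes them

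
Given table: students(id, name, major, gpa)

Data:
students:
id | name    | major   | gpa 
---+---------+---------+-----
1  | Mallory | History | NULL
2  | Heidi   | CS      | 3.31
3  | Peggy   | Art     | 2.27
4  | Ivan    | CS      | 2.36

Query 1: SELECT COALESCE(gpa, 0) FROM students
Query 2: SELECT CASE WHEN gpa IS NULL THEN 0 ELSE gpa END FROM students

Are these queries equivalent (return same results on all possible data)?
Yes, equivalent

Both queries return: [(0,), (2.27,), (2.36,), (3.31,)]

Reason: COALESCE vs CASE for NULL handling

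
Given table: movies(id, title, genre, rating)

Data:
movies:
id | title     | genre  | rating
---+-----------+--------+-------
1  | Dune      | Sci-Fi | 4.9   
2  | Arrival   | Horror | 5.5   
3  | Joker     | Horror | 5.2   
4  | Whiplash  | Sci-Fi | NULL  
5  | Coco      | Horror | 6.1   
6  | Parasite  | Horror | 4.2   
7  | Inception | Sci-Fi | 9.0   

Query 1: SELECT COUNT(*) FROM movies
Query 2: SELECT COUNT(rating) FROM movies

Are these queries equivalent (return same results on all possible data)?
No, not equivalent

Query 1 returns: [(7,)]
Query 2 returns: [(6,)]

Reason: COUNT(*) includes NULLs, COUNT(column) excludes them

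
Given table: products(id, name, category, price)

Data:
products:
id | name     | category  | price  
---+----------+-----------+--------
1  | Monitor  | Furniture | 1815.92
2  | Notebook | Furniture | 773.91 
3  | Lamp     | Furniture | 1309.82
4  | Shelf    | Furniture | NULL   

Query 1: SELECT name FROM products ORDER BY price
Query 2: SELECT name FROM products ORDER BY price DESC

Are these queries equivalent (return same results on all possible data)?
No, not equivalent

Query 1 returns: [('Shelf',), ('Notebook',), ('Lamp',), ('Monitor',)]
Query 2 returns: [('Monitor',), ('Lamp',), ('Notebook',), ('Shelf',)]

Reason: ASC vs DESC gives opposite ordering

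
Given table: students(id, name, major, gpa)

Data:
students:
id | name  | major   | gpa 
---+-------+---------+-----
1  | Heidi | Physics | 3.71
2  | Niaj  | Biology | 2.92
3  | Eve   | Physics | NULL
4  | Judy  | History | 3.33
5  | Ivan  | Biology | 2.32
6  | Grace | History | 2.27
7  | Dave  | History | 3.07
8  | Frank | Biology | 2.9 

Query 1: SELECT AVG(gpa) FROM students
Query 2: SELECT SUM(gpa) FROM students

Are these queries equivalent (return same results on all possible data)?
No, not equivalent

Query 1 returns: [(2.9314285714285715,)]
Query 2 returns: [(20.52,)]

Reason: AVG vs SUM give different aggregate values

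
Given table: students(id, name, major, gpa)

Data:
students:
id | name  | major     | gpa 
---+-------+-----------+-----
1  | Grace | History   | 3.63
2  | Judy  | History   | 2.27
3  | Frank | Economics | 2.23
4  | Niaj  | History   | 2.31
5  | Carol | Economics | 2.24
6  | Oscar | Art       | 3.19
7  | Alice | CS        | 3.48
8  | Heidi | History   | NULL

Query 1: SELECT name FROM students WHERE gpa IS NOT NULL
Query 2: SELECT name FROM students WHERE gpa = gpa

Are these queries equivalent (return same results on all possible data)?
Yes, equivalent

Both queries return: [('Alice',), ('Carol',), ('Frank',), ('Grace',), ('Judy',), ('Niaj',), ('Oscar',)]

Reason: IS NOT NULL vs self-equality (both exclude NULLs)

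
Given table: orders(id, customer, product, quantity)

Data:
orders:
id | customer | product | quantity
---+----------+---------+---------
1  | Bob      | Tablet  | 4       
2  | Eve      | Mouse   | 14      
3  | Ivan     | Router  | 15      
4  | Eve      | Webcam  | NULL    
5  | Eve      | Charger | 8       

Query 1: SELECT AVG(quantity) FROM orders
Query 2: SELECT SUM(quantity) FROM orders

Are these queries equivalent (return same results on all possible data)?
No, not equivalent

Query 1 returns: [(10.25,)]
Query 2 returns: [(41,)]

Reason: AVG vs SUM give different aggregate values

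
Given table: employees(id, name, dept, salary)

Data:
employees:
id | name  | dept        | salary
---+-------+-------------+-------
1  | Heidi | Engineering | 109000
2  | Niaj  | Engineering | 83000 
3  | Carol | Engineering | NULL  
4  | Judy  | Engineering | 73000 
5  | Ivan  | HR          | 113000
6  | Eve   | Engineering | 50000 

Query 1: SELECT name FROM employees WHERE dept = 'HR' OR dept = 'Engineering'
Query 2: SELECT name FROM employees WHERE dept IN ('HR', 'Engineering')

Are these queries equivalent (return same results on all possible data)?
Yes, equivalent

Both queries return: [('Carol',), ('Eve',), ('Heidi',), ('Ivan',), ('Judy',), ('Niaj',)]

Reason: OR vs IN are equivalent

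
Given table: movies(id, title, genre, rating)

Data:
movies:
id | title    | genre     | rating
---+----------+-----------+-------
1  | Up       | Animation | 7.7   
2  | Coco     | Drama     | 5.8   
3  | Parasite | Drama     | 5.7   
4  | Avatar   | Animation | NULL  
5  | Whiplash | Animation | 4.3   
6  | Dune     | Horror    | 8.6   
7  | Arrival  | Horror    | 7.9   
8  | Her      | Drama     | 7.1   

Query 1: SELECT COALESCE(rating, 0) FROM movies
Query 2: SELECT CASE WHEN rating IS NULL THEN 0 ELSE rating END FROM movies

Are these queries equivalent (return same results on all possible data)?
Yes, equivalent

Both queries return: [(0,), (4.3,), (5.7,), (5.8,), (7.1,), (7.7,), (7.9,), (8.6,)]

Reason: COALESCE vs CASE for NULL handling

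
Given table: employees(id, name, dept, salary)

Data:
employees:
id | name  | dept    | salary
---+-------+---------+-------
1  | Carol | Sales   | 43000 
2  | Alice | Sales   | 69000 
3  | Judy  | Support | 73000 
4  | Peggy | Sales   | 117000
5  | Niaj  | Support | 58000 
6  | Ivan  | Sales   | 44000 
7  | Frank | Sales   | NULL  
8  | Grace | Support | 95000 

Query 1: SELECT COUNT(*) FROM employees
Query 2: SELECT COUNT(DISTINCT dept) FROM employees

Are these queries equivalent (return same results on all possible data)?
No, not equivalent

Query 1 returns: [(8,)]
Query 2 returns: [(2,)]

Reason: COUNT(*) counts rows, COUNT(DISTINCT dept) counts unique depts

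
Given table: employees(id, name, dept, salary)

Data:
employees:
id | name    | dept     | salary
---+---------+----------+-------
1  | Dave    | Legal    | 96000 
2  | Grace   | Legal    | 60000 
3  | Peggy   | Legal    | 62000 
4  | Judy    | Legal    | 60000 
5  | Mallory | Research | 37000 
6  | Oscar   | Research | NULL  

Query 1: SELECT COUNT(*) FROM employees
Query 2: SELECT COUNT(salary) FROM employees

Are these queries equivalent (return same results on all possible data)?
No, not equivalent

Query 1 returns: [(6,)]
Query 2 returns: [(5,)]

Reason: COUNT(*) includes NULLs, COUNT(column) excludes them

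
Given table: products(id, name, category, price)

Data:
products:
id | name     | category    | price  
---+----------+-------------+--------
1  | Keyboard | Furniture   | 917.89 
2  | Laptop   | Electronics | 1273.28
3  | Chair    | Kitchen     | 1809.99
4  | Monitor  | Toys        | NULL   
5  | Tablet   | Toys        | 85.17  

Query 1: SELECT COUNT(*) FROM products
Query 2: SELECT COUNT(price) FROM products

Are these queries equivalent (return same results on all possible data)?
No, not equivalent

Query 1 returns: [(5,)]
Query 2 returns: [(4,)]

Reason: COUNT(*) includes NULLs, COUNT(column) excludes them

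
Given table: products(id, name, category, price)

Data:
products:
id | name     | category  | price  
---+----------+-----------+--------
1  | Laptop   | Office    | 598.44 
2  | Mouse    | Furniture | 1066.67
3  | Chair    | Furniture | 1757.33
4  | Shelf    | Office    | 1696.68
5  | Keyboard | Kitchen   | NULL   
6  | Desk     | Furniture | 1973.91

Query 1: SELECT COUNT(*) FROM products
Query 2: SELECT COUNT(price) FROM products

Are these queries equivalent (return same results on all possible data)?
No, not equivalent

Query 1 returns: [(6,)]
Query 2 returns: [(5,)]

Reason: COUNT(*) includes NULLs, COUNT(column) excludes them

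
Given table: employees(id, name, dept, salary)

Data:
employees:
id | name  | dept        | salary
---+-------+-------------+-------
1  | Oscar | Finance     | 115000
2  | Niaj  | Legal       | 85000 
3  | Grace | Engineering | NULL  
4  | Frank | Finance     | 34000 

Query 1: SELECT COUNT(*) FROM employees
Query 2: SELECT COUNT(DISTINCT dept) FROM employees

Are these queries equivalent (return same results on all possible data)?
No, not equivalent

Query 1 returns: [(4,)]
Query 2 returns: [(3,)]

Reason: COUNT(*) counts rows, COUNT(DISTINCT dept) counts unique depts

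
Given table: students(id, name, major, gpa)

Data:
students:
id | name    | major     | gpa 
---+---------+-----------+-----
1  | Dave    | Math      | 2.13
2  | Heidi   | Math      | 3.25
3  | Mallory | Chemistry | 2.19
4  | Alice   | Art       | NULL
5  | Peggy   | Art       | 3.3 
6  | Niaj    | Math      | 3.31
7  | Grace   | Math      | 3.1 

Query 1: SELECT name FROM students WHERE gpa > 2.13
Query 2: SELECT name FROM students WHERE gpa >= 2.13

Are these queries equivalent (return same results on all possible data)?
No, not equivalent

Query 1 returns: [('Heidi',), ('Mallory',), ('Peggy',), ('Niaj',), ('Grace',)]
Query 2 returns: [('Dave',), ('Heidi',), ('Mallory',), ('Peggy',), ('Niaj',), ('Grace',)]

Reason: > vs >= gives different results when gpa = 2.13 exists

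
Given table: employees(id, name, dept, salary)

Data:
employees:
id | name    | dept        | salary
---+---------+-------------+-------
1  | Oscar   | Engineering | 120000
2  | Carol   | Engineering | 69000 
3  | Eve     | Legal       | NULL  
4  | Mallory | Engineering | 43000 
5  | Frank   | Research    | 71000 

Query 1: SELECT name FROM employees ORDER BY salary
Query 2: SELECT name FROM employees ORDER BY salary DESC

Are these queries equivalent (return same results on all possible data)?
No, not equivalent

Query 1 returns: [('Eve',), ('Mallory',), ('Carol',), ('Frank',), ('Oscar',)]
Query 2 returns: [('Oscar',), ('Frank',), ('Carol',), ('Mallory',), ('Eve',)]

Reason: ASC vs DESC gives opposite ordering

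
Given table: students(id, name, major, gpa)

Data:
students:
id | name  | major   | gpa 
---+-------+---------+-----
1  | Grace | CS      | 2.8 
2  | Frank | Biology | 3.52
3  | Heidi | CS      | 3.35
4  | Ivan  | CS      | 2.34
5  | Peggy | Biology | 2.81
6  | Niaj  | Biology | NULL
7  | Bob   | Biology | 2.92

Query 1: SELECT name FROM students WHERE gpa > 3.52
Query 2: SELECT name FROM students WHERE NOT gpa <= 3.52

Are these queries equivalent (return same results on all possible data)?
Yes, equivalent

Both queries return: []

Reason: Both filter gpa > 3.52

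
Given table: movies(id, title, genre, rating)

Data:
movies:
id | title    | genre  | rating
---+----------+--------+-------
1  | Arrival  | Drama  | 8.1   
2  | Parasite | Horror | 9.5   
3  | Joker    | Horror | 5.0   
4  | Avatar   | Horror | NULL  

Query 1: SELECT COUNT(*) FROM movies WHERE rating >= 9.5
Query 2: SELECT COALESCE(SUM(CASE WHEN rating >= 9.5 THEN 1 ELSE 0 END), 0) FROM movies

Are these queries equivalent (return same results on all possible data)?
Yes, equivalent

Both queries return: [(1,)]

Reason: COUNT with WHERE vs conditional SUM (COALESCE handles empty-table NULL)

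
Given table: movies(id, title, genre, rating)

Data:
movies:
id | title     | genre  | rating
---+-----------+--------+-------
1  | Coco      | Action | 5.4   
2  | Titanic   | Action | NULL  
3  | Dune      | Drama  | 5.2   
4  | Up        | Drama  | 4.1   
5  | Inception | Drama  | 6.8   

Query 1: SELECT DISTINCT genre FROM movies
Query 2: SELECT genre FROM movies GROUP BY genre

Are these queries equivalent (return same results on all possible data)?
Yes, equivalent

Both queries return: [('Action',), ('Drama',)]

Reason: Both get unique genres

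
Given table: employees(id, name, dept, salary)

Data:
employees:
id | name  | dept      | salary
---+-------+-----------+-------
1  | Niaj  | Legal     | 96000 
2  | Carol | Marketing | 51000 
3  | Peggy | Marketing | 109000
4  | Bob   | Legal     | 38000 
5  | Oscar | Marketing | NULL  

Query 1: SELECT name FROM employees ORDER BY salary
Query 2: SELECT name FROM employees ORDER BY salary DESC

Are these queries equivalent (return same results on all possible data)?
No, not equivalent

Query 1 returns: [('Oscar',), ('Bob',), ('Carol',), ('Niaj',), ('Peggy',)]
Query 2 returns: [('Peggy',), ('Niaj',), ('Carol',), ('Bob',), ('Oscar',)]

Reason: ASC vs DESC gives opposite ordering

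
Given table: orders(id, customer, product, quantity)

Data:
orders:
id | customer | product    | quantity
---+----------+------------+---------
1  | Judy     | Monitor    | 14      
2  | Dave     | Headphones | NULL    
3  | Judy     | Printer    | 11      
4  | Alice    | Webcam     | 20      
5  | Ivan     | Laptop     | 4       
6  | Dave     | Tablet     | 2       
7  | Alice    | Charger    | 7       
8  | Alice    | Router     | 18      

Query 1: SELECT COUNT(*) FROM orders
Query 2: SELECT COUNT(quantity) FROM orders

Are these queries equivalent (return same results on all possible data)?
No, not equivalent

Query 1 returns: [(8,)]
Query 2 returns: [(7,)]

Reason: COUNT(*) includes NULLs, COUNT(column) excludes them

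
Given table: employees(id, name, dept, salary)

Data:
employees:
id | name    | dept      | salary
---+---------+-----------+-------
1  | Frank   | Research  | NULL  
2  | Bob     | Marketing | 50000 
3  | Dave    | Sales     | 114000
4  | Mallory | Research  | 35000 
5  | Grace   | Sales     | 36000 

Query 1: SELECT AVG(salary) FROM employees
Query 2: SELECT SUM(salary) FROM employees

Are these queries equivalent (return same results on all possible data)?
No, not equivalent

Query 1 returns: [(58750.0,)]
Query 2 returns: [(235000,)]

Reason: AVG vs SUM give different aggregate values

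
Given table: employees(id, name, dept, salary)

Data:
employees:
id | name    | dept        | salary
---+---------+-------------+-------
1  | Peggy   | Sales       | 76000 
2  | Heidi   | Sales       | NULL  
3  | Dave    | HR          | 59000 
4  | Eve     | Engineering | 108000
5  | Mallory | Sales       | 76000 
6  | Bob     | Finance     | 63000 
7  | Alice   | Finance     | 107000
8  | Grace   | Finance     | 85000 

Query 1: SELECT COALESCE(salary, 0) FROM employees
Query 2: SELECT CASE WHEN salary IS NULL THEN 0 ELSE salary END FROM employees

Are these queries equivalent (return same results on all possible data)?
Yes, equivalent

Both queries return: [(0,), (59000,), (63000,), (76000,), (76000,), (85000,), (107000,), (108000,)]

Reason: COALESCE vs CASE for NULL handling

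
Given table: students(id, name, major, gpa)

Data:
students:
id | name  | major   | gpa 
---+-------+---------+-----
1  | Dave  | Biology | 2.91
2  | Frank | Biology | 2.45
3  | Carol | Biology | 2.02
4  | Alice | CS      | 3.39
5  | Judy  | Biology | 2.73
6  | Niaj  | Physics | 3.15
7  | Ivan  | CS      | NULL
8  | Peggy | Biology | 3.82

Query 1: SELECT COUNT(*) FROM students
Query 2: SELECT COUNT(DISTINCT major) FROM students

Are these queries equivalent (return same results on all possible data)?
No, not equivalent

Query 1 returns: [(8,)]
Query 2 returns: [(3,)]

Reason: COUNT(*) counts rows, COUNT(DISTINCT major) counts unique majors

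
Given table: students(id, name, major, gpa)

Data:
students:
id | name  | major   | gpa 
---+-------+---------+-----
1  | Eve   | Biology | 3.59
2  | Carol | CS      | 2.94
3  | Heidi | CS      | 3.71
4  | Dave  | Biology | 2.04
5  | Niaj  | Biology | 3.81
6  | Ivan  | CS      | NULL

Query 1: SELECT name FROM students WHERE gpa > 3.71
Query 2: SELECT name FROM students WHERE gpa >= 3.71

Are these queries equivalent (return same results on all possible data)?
No, not equivalent

Query 1 returns: [('Niaj',)]
Query 2 returns: [('Heidi',), ('Niaj',)]

Reason: > vs >= gives different results when gpa = 3.71 exists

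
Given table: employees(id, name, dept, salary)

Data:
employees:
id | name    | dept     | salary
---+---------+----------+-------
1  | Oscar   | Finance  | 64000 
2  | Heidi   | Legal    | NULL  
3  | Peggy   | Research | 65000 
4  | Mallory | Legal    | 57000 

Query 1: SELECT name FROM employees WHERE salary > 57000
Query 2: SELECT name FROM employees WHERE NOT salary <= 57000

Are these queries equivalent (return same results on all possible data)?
Yes, equivalent

Both queries return: [('Oscar',), ('Peggy',)]

Reason: Both filter salary > 57000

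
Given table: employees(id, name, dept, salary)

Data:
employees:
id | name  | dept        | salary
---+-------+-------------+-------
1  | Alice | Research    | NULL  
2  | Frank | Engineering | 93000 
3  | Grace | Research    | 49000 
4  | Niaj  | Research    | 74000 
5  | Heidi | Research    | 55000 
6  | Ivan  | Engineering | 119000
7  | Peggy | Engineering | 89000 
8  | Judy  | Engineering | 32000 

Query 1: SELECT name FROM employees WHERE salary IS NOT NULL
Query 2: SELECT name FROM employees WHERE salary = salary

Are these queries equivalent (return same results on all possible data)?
Yes, equivalent

Both queries return: [('Frank',), ('Grace',), ('Heidi',), ('Ivan',), ('Judy',), ('Niaj',), ('Peggy',)]

Reason: IS NOT NULL vs self-equality (both exclude NULLs)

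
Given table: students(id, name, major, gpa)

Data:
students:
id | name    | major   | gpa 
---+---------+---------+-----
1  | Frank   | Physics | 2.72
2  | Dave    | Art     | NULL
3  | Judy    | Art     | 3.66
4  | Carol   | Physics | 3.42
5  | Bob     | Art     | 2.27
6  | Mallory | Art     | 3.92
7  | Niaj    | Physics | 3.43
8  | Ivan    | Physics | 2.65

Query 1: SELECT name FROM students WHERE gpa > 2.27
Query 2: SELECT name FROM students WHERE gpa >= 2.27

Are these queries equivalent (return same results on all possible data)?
No, not equivalent

Query 1 returns: [('Frank',), ('Judy',), ('Carol',), ('Mallory',), ('Niaj',), ('Ivan',)]
Query 2 returns: [('Frank',), ('Judy',), ('Carol',), ('Bob',), ('Mallory',), ('Niaj',), ('Ivan',)]

Reason: > vs >= gives different results when gpa = 2.27 exists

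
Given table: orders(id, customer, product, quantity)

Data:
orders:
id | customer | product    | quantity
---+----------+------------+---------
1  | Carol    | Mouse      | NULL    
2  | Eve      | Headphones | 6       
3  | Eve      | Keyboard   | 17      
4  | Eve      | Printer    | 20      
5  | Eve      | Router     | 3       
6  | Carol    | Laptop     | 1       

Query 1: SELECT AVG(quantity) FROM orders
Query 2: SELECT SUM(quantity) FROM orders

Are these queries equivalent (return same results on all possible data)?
No, not equivalent

Query 1 returns: [(9.4,)]
Query 2 returns: [(47,)]

Reason: AVG vs SUM give different aggregate values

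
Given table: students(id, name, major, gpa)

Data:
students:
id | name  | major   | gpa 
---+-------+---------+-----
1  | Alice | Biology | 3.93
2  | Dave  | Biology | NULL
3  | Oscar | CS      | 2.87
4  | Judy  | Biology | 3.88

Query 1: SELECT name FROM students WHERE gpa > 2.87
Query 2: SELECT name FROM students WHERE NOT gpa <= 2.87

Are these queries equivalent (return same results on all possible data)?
Yes, equivalent

Both queries return: [('Alice',), ('Judy',)]

Reason: Both filter gpa > 2.87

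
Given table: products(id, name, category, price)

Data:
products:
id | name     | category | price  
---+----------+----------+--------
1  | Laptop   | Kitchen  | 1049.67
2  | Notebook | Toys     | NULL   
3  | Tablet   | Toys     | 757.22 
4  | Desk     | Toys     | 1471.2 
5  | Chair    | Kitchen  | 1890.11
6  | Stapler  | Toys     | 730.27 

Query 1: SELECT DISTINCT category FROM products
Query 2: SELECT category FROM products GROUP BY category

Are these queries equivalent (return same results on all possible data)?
Yes, equivalent

Both queries return: [('Kitchen',), ('Toys',)]

Reason: Both get unique categorys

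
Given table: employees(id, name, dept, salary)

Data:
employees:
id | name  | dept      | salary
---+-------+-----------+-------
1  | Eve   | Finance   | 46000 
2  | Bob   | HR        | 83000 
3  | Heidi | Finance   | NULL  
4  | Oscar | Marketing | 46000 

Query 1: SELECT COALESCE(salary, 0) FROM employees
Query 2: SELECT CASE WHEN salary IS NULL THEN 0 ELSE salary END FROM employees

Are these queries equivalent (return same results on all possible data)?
Yes, equivalent

Both queries return: [(0,), (46000,), (46000,), (83000,)]

Reason: COALESCE vs CASE for NULL handling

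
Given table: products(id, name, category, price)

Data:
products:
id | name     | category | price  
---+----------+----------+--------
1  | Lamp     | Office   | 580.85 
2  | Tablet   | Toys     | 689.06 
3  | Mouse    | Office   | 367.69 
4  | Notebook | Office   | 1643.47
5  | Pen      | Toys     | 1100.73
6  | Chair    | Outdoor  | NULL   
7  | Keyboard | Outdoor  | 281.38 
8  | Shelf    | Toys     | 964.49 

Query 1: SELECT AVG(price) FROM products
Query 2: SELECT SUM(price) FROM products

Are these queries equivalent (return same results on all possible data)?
No, not equivalent

Query 1 returns: [(803.9528571428572,)]
Query 2 returns: [(5627.67,)]

Reason: AVG vs SUM give different aggregate values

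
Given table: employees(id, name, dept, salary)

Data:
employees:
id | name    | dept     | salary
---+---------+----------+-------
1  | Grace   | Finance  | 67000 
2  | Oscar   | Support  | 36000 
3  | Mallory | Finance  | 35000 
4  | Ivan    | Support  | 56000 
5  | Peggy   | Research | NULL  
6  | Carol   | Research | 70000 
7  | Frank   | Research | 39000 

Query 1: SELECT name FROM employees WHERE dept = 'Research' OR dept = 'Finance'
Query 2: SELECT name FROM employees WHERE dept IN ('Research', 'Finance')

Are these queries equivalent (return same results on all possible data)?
Yes, equivalent

Both queries return: [('Carol',), ('Frank',), ('Grace',), ('Mallory',), ('Peggy',)]

Reason: OR vs IN are equivalent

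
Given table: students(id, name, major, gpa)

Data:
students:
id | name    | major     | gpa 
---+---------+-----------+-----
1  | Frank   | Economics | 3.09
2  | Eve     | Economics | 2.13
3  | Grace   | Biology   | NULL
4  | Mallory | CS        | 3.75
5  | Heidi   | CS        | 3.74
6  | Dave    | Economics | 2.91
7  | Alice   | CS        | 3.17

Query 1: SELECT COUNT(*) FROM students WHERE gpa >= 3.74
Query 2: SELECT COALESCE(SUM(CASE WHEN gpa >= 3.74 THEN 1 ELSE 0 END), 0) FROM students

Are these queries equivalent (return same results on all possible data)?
Yes, equivalent

Both queries return: [(2,)]

Reason: COUNT with WHERE vs conditional SUM (COALESCE handles empty-table NULL)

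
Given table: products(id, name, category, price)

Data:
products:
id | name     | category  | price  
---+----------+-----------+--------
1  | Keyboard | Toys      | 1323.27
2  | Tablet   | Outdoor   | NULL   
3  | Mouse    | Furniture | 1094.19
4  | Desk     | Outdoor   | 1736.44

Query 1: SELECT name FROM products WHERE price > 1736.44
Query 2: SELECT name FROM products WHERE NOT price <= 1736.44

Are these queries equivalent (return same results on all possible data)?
Yes, equivalent

Both queries return: []

Reason: Both filter price > 1736.44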